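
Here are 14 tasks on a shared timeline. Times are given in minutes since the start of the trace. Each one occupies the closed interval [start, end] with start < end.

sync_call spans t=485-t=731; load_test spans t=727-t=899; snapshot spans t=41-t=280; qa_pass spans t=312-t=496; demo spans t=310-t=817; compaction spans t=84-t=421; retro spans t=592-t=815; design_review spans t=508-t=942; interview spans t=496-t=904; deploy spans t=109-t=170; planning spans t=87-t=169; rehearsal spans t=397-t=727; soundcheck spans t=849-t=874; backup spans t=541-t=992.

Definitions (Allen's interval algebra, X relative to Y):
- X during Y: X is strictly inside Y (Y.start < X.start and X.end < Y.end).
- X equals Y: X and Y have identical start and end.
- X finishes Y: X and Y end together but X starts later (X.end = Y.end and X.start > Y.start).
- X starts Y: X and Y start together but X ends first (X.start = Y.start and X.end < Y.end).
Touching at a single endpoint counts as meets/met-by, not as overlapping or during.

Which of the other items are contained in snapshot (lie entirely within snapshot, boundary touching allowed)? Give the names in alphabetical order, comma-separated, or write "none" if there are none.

deploy, planning

Target snapshot = [t=41, t=280].
backup [t=541, t=992] → after → no.
compaction [t=84, t=421] → overlapped-by → no.
demo [t=310, t=817] → after → no.
deploy [t=109, t=170] → during → yes.
design_review [t=508, t=942] → after → no.
interview [t=496, t=904] → after → no.
load_test [t=727, t=899] → after → no.
planning [t=87, t=169] → during → yes.
qa_pass [t=312, t=496] → after → no.
rehearsal [t=397, t=727] → after → no.
retro [t=592, t=815] → after → no.
soundcheck [t=849, t=874] → after → no.
sync_call [t=485, t=731] → after → no.
Result: deploy, planning.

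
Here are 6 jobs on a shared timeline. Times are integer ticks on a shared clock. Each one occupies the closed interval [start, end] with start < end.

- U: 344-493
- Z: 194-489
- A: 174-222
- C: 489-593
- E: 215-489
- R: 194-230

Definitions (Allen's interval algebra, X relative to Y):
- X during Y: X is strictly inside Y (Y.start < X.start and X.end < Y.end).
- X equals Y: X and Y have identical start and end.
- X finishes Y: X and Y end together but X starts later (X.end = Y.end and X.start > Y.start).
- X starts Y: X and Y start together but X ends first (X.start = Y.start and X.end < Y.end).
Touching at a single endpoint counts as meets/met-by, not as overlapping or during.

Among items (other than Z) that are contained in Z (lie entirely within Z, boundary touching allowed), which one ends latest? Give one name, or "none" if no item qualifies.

Target Z = [194, 489].
A [174, 222] → overlaps → excluded.
C [489, 593] → met-by → excluded.
E [215, 489] → finishes → candidate.
R [194, 230] → starts → candidate.
U [344, 493] → overlapped-by → excluded.
Among candidates, latest end is 489 → E.

E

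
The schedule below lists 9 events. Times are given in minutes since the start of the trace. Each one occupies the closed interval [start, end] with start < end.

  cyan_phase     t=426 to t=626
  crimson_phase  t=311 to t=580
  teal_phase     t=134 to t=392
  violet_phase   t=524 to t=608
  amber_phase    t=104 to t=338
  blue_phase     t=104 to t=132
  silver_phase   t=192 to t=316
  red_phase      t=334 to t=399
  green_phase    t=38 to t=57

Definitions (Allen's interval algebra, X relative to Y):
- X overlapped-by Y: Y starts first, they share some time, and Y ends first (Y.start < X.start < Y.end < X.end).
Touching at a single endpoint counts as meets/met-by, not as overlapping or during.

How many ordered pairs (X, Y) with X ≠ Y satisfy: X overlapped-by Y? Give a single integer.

8

Checking all 72 ordered pairs for relation 'overlapped-by'; matching pairs in alphabetical order:
(crimson_phase, amber_phase): crimson_phase overlapped-by amber_phase ✓
(crimson_phase, silver_phase): crimson_phase overlapped-by silver_phase ✓
(crimson_phase, teal_phase): crimson_phase overlapped-by teal_phase ✓
(cyan_phase, crimson_phase): cyan_phase overlapped-by crimson_phase ✓
(red_phase, amber_phase): red_phase overlapped-by amber_phase ✓
(red_phase, teal_phase): red_phase overlapped-by teal_phase ✓
(teal_phase, amber_phase): teal_phase overlapped-by amber_phase ✓
(violet_phase, crimson_phase): violet_phase overlapped-by crimson_phase ✓
Count: 8.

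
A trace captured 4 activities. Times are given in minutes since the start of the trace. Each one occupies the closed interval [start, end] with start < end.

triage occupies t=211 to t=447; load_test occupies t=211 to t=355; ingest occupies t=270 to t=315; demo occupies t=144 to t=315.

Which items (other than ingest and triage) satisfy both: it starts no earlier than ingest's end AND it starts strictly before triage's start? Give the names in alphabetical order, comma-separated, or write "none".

none

Conditions: its start is no earlier than ingest's end (X.start >= t=315) AND its start is strictly before triage's start (X.start < t=211).
demo: start t=144 >= t=315? ✗; start t=144 < t=211? ✓ → no.
load_test: start t=211 >= t=315? ✗; start t=211 < t=211? ✗ → no.
Result: none.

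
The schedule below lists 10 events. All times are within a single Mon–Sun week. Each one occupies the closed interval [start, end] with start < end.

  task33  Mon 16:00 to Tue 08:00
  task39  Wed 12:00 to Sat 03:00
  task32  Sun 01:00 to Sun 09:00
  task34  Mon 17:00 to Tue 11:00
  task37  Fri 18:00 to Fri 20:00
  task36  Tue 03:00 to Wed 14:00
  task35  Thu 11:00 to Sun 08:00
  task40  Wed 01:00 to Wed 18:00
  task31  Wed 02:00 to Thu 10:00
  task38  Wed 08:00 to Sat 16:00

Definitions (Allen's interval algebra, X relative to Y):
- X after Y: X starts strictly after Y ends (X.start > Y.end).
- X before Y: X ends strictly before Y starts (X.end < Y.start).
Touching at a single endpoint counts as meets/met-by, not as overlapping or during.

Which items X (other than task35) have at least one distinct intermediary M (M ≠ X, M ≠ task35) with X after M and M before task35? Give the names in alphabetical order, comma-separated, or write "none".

Target task35 = [Thu 11:00, Sun 08:00].
Intermediaries M with M before task35: task31, task33, task34, task36, task40.
Via task31 — items with X after task31: task32, task37.
Via task33 — items with X after task33: task31, task32, task37, task38, task39, task40.
Via task34 — items with X after task34: task31, task32, task37, task38, task39, task40.
Via task36 — items with X after task36: task32, task37.
Via task40 — items with X after task40: task32, task37.
Union: task31, task32, task37, task38, task39, task40.

task31, task32, task37, task38, task39, task40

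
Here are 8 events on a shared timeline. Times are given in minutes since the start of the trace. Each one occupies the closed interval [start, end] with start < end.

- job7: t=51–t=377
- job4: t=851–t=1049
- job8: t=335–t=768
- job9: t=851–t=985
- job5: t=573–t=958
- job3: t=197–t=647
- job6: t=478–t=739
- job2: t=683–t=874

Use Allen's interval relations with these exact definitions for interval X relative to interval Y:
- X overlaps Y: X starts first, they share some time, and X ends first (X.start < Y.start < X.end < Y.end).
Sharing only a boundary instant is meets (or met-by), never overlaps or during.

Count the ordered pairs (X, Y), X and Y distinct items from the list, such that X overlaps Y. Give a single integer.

Checking all 56 ordered pairs for relation 'overlaps'; matching pairs in alphabetical order:
(job2, job4): job2 overlaps job4 ✓
(job2, job9): job2 overlaps job9 ✓
(job3, job5): job3 overlaps job5 ✓
(job3, job6): job3 overlaps job6 ✓
(job3, job8): job3 overlaps job8 ✓
(job5, job4): job5 overlaps job4 ✓
(job5, job9): job5 overlaps job9 ✓
(job6, job2): job6 overlaps job2 ✓
(job6, job5): job6 overlaps job5 ✓
(job7, job3): job7 overlaps job3 ✓
(job7, job8): job7 overlaps job8 ✓
(job8, job2): job8 overlaps job2 ✓
(job8, job5): job8 overlaps job5 ✓
Count: 13.

13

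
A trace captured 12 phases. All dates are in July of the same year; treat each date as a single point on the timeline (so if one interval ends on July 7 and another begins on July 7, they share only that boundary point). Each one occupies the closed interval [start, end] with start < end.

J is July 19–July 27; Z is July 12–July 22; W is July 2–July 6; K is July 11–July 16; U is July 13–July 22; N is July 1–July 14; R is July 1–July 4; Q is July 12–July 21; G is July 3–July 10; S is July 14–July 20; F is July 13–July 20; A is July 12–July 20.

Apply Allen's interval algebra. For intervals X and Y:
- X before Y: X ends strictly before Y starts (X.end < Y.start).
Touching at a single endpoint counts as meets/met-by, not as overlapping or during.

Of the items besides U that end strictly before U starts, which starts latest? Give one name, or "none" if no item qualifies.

G

Target U = [July 13, July 22].
A [July 12, July 20] → overlaps → excluded.
F [July 13, July 20] → starts → excluded.
G [July 3, July 10] → before → candidate.
J [July 19, July 27] → overlapped-by → excluded.
K [July 11, July 16] → overlaps → excluded.
N [July 1, July 14] → overlaps → excluded.
Q [July 12, July 21] → overlaps → excluded.
R [July 1, July 4] → before → candidate.
S [July 14, July 20] → during → excluded.
W [July 2, July 6] → before → candidate.
Z [July 12, July 22] → finished-by → excluded.
Among candidates, latest start is July 3 → G.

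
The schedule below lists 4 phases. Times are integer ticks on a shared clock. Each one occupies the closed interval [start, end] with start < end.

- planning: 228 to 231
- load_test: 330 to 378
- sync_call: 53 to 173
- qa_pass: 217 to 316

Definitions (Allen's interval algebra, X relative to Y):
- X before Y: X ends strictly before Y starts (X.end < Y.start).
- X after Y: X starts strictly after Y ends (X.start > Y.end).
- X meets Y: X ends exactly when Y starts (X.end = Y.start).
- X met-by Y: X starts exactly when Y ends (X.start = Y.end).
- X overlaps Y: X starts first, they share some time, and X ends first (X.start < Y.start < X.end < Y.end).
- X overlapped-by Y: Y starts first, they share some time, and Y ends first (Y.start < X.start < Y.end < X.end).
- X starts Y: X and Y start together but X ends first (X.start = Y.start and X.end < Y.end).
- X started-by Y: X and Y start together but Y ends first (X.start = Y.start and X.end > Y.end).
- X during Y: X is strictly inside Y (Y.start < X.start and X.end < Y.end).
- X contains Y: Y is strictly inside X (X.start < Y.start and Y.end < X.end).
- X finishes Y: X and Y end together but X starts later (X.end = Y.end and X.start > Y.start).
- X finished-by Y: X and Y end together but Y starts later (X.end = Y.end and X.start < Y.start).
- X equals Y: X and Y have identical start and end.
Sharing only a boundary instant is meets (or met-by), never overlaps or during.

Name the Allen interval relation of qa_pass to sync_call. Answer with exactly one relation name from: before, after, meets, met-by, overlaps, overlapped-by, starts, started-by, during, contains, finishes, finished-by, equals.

after

qa_pass = [217, 316]; sync_call = [53, 173].
Compare endpoints: qa_pass.start > sync_call.start, qa_pass.start > sync_call.end, qa_pass.end > sync_call.start, qa_pass.end > sync_call.end.
That pattern is 'after'.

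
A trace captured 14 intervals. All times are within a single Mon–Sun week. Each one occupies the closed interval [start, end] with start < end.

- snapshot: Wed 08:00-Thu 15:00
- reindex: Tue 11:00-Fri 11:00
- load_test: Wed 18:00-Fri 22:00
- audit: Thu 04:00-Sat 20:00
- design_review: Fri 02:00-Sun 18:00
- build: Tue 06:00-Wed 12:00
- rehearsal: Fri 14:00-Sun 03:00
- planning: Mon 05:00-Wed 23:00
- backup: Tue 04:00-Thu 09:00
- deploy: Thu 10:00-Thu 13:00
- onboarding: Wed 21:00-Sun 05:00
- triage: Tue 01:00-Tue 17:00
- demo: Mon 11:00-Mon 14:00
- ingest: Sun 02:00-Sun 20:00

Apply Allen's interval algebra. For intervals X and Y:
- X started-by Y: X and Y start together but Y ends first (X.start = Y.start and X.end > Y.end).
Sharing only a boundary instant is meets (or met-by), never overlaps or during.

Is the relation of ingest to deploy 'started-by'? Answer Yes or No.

No

ingest = [Sun 02:00, Sun 20:00], deploy = [Thu 10:00, Thu 13:00].
Actual relation of ingest to deploy: after.
Asked whether 'started-by' holds → No.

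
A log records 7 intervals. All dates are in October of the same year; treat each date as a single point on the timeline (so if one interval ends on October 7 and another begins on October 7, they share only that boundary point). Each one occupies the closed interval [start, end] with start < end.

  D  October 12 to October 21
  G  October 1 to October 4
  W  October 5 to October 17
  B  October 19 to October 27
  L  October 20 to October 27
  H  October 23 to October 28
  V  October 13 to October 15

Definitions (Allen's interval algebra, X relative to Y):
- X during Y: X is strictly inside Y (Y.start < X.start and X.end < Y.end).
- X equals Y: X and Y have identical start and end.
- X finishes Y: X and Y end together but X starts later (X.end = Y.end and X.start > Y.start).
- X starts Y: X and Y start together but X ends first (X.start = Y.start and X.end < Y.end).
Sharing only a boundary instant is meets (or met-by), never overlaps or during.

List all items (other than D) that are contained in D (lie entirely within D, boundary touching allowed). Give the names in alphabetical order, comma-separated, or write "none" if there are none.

Target D = [October 12, October 21].
B [October 19, October 27] → overlapped-by → no.
G [October 1, October 4] → before → no.
H [October 23, October 28] → after → no.
L [October 20, October 27] → overlapped-by → no.
V [October 13, October 15] → during → yes.
W [October 5, October 17] → overlaps → no.
Result: V.

V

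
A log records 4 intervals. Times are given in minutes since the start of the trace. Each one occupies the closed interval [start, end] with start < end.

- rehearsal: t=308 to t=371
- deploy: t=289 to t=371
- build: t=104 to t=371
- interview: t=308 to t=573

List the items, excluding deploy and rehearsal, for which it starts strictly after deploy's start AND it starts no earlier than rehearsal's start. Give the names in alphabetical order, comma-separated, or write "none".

Conditions: its start is strictly after deploy's start (X.start > t=289) AND its start is no earlier than rehearsal's start (X.start >= t=308).
build: start t=104 > t=289? ✗; start t=104 >= t=308? ✗ → no.
interview: start t=308 > t=289? ✓; start t=308 >= t=308? ✓ → yes.
Result: interview.

interview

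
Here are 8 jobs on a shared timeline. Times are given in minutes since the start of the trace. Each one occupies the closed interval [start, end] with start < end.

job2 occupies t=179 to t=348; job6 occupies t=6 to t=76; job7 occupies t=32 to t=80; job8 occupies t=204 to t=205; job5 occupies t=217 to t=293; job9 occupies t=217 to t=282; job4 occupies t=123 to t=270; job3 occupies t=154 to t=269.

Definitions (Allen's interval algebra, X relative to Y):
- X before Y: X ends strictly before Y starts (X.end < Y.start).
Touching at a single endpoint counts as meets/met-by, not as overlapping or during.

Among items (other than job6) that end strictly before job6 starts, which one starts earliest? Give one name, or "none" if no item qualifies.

none

Target job6 = [t=6, t=76].
job2 [t=179, t=348] → after → excluded.
job3 [t=154, t=269] → after → excluded.
job4 [t=123, t=270] → after → excluded.
job5 [t=217, t=293] → after → excluded.
job7 [t=32, t=80] → overlapped-by → excluded.
job8 [t=204, t=205] → after → excluded.
job9 [t=217, t=282] → after → excluded.
No candidates → none.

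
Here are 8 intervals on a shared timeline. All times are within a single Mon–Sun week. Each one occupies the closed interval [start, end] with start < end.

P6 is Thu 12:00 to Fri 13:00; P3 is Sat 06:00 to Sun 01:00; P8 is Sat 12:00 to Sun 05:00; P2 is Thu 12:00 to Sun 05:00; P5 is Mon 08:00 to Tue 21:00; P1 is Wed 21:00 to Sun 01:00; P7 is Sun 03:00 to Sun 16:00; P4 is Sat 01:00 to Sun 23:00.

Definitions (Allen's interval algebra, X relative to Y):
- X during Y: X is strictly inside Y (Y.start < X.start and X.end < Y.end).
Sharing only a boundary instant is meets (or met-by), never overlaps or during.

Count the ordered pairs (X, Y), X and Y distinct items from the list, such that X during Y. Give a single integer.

5

Checking all 56 ordered pairs for relation 'during'; matching pairs in alphabetical order:
(P3, P2): P3 during P2 ✓
(P3, P4): P3 during P4 ✓
(P6, P1): P6 during P1 ✓
(P7, P4): P7 during P4 ✓
(P8, P4): P8 during P4 ✓
Count: 5.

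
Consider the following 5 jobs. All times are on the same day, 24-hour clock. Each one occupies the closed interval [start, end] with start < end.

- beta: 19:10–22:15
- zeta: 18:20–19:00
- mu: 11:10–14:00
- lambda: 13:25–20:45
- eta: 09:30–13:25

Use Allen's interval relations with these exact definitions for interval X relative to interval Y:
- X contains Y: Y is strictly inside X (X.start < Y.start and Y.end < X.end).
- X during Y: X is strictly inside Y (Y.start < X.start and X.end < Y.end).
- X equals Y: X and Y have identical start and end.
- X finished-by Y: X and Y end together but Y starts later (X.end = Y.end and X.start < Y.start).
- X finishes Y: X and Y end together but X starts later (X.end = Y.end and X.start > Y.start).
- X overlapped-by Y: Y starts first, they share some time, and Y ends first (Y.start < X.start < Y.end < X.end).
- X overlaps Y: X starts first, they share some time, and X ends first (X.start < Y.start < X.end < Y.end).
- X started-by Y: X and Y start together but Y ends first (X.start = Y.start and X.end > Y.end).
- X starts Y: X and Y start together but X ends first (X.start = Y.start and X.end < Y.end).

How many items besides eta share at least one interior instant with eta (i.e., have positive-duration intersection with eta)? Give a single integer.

1

Target eta = [09:30, 13:25].
beta [19:10, 22:15] → after → no.
lambda [13:25, 20:45] → met-by → no.
mu [11:10, 14:00] → overlapped-by → counts.
zeta [18:20, 19:00] → after → no.
Total: 1.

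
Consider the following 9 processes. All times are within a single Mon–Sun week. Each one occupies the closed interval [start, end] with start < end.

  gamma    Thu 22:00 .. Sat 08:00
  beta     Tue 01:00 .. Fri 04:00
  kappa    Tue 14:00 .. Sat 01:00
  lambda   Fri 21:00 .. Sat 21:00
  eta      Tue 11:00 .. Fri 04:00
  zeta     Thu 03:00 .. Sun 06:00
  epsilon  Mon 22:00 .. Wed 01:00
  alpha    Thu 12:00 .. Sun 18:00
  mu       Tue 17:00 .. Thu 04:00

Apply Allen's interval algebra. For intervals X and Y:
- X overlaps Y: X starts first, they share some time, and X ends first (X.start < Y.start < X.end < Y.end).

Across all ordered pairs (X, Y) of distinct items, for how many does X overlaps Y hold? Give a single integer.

19

Checking all 72 ordered pairs for relation 'overlaps'; matching pairs in alphabetical order:
(beta, alpha): beta overlaps alpha ✓
(beta, gamma): beta overlaps gamma ✓
(beta, kappa): beta overlaps kappa ✓
(beta, zeta): beta overlaps zeta ✓
(epsilon, beta): epsilon overlaps beta ✓
(epsilon, eta): epsilon overlaps eta ✓
(epsilon, kappa): epsilon overlaps kappa ✓
(epsilon, mu): epsilon overlaps mu ✓
(eta, alpha): eta overlaps alpha ✓
(eta, gamma): eta overlaps gamma ✓
(eta, kappa): eta overlaps kappa ✓
(eta, zeta): eta overlaps zeta ✓
(gamma, lambda): gamma overlaps lambda ✓
(kappa, alpha): kappa overlaps alpha ✓
(kappa, gamma): kappa overlaps gamma ✓
(kappa, lambda): kappa overlaps lambda ✓
(kappa, zeta): kappa overlaps zeta ✓
(mu, zeta): mu overlaps zeta ✓
(zeta, alpha): zeta overlaps alpha ✓
Count: 19.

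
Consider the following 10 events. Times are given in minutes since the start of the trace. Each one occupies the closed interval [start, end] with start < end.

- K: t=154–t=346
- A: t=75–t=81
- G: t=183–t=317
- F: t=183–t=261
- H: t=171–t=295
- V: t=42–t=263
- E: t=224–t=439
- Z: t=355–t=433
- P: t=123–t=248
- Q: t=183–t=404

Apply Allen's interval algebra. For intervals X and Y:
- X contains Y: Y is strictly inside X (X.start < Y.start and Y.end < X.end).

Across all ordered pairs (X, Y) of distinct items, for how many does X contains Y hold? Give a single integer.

Checking all 90 ordered pairs for relation 'contains'; matching pairs in alphabetical order:
(E, Z): E contains Z ✓
(H, F): H contains F ✓
(K, F): K contains F ✓
(K, G): K contains G ✓
(K, H): K contains H ✓
(V, A): V contains A ✓
(V, F): V contains F ✓
(V, P): V contains P ✓
Count: 8.

8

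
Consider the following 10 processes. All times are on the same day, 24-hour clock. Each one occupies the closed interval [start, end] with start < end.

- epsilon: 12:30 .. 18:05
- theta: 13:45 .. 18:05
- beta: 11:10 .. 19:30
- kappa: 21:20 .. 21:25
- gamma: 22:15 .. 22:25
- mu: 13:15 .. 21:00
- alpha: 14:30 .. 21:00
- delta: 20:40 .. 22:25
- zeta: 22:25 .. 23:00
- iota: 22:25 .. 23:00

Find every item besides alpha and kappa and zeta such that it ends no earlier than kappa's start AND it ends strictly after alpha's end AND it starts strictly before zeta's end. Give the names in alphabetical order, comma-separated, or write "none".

Conditions: its end is no earlier than kappa's start (X.end >= 21:20) AND its end is strictly after alpha's end (X.end > 21:00) AND its start is strictly before zeta's end (X.start < 23:00).
beta: end 19:30 >= 21:20? ✗; end 19:30 > 21:00? ✗; start 11:10 < 23:00? ✓ → no.
delta: end 22:25 >= 21:20? ✓; end 22:25 > 21:00? ✓; start 20:40 < 23:00? ✓ → yes.
epsilon: end 18:05 >= 21:20? ✗; end 18:05 > 21:00? ✗; start 12:30 < 23:00? ✓ → no.
gamma: end 22:25 >= 21:20? ✓; end 22:25 > 21:00? ✓; start 22:15 < 23:00? ✓ → yes.
iota: end 23:00 >= 21:20? ✓; end 23:00 > 21:00? ✓; start 22:25 < 23:00? ✓ → yes.
mu: end 21:00 >= 21:20? ✗; end 21:00 > 21:00? ✗; start 13:15 < 23:00? ✓ → no.
theta: end 18:05 >= 21:20? ✗; end 18:05 > 21:00? ✗; start 13:45 < 23:00? ✓ → no.
Result: delta, gamma, iota.

delta, gamma, iota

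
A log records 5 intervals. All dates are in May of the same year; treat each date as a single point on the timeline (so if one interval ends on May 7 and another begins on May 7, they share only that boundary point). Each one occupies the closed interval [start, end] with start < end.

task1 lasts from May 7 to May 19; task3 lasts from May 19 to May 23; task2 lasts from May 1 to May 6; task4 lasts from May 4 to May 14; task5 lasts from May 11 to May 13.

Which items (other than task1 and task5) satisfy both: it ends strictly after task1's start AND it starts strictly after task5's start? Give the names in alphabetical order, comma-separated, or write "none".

Conditions: its end is strictly after task1's start (X.end > May 7) AND its start is strictly after task5's start (X.start > May 11).
task2: end May 6 > May 7? ✗; start May 1 > May 11? ✗ → no.
task3: end May 23 > May 7? ✓; start May 19 > May 11? ✓ → yes.
task4: end May 14 > May 7? ✓; start May 4 > May 11? ✗ → no.
Result: task3.

task3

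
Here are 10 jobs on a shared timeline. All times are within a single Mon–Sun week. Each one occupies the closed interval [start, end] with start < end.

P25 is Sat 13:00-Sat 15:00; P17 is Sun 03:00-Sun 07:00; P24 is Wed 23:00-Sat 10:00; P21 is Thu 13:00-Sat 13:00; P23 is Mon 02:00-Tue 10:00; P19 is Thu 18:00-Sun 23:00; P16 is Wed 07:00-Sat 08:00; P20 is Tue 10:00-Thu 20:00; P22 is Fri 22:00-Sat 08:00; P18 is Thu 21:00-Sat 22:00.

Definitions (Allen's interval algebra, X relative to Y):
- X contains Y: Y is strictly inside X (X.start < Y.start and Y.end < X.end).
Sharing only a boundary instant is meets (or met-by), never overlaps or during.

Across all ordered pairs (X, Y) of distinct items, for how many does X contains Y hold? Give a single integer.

8

Checking all 90 ordered pairs for relation 'contains'; matching pairs in alphabetical order:
(P18, P22): P18 contains P22 ✓
(P18, P25): P18 contains P25 ✓
(P19, P17): P19 contains P17 ✓
(P19, P18): P19 contains P18 ✓
(P19, P22): P19 contains P22 ✓
(P19, P25): P19 contains P25 ✓
(P21, P22): P21 contains P22 ✓
(P24, P22): P24 contains P22 ✓
Count: 8.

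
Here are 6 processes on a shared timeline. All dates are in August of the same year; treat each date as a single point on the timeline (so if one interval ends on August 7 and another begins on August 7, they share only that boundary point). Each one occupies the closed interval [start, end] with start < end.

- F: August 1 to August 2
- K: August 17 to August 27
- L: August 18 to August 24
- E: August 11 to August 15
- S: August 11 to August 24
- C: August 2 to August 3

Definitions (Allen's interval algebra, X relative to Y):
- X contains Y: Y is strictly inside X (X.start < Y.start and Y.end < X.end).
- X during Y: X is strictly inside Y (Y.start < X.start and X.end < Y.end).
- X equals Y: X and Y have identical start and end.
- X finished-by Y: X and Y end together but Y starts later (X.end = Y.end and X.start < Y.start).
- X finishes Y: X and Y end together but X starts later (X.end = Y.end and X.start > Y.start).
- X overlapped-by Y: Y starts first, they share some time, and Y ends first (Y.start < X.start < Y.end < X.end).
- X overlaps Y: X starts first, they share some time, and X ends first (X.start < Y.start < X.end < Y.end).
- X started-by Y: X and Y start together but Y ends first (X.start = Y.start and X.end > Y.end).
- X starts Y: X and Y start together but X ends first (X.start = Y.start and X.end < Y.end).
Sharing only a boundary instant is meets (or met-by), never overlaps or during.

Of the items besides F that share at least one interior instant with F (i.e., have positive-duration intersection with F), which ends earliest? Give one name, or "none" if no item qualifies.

Target F = [August 1, August 2].
C [August 2, August 3] → met-by → excluded.
E [August 11, August 15] → after → excluded.
K [August 17, August 27] → after → excluded.
L [August 18, August 24] → after → excluded.
S [August 11, August 24] → after → excluded.
No candidates → none.

none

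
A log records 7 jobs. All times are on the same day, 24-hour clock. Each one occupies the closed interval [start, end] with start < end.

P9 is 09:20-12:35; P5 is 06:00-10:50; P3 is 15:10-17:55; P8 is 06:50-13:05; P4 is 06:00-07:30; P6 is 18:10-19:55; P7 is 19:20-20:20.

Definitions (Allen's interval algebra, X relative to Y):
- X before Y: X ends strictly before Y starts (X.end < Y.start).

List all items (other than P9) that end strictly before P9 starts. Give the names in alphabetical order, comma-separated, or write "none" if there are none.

Target P9 = [09:20, 12:35].
P3 [15:10, 17:55] → after → no.
P4 [06:00, 07:30] → before → yes.
P5 [06:00, 10:50] → overlaps → no.
P6 [18:10, 19:55] → after → no.
P7 [19:20, 20:20] → after → no.
P8 [06:50, 13:05] → contains → no.
Result: P4.

P4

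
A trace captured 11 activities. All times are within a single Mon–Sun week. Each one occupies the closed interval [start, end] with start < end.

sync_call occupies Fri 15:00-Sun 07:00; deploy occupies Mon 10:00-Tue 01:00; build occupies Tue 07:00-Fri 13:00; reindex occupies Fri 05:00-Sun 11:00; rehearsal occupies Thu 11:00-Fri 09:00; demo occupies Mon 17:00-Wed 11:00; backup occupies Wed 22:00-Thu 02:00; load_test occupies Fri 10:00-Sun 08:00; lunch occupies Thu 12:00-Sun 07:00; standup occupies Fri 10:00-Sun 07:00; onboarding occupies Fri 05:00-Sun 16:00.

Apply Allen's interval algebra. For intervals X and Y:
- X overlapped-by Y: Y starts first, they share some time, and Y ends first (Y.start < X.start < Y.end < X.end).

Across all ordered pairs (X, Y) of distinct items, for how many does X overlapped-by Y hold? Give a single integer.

Checking all 110 ordered pairs for relation 'overlapped-by'; matching pairs in alphabetical order:
(build, demo): build overlapped-by demo ✓
(demo, deploy): demo overlapped-by deploy ✓
(load_test, build): load_test overlapped-by build ✓
(load_test, lunch): load_test overlapped-by lunch ✓
(lunch, build): lunch overlapped-by build ✓
(lunch, rehearsal): lunch overlapped-by rehearsal ✓
(onboarding, build): onboarding overlapped-by build ✓
(onboarding, lunch): onboarding overlapped-by lunch ✓
(onboarding, rehearsal): onboarding overlapped-by rehearsal ✓
(reindex, build): reindex overlapped-by build ✓
(reindex, lunch): reindex overlapped-by lunch ✓
(reindex, rehearsal): reindex overlapped-by rehearsal ✓
(standup, build): standup overlapped-by build ✓
Count: 13.

13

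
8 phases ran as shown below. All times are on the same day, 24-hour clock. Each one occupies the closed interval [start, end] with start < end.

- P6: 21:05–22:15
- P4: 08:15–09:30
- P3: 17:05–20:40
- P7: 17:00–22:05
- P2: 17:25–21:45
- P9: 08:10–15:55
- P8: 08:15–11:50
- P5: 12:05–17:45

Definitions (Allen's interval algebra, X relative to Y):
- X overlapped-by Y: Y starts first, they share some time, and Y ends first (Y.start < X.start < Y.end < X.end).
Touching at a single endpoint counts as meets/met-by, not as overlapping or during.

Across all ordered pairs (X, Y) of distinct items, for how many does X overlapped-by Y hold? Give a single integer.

Checking all 56 ordered pairs for relation 'overlapped-by'; matching pairs in alphabetical order:
(P2, P3): P2 overlapped-by P3 ✓
(P2, P5): P2 overlapped-by P5 ✓
(P3, P5): P3 overlapped-by P5 ✓
(P5, P9): P5 overlapped-by P9 ✓
(P6, P2): P6 overlapped-by P2 ✓
(P6, P7): P6 overlapped-by P7 ✓
(P7, P5): P7 overlapped-by P5 ✓
Count: 7.

7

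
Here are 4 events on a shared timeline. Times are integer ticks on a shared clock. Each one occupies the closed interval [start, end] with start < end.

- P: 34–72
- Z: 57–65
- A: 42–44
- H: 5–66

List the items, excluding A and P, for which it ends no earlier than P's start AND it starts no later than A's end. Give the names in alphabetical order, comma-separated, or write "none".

Conditions: its end is no earlier than P's start (X.end >= 34) AND its start is no later than A's end (X.start <= 44).
H: end 66 >= 34? ✓; start 5 <= 44? ✓ → yes.
Z: end 65 >= 34? ✓; start 57 <= 44? ✗ → no.
Result: H.

H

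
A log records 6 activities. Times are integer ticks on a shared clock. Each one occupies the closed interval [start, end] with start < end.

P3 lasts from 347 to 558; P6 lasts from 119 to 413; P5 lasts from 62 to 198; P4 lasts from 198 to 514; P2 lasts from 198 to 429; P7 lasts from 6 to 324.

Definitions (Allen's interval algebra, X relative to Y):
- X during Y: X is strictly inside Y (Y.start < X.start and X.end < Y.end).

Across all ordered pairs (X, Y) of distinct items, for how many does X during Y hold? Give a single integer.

Checking all 30 ordered pairs for relation 'during'; matching pairs in alphabetical order:
(P5, P7): P5 during P7 ✓
Count: 1.

1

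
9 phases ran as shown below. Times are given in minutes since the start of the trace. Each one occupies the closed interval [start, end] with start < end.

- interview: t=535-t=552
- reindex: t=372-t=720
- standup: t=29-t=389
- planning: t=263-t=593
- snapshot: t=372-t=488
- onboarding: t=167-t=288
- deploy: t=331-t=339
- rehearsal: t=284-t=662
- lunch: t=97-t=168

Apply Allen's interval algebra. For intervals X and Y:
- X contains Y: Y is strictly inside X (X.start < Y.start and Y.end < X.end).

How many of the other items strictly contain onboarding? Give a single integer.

Target onboarding = [t=167, t=288].
deploy [t=331, t=339] → after → no.
interview [t=535, t=552] → after → no.
lunch [t=97, t=168] → overlaps → no.
planning [t=263, t=593] → overlapped-by → no.
rehearsal [t=284, t=662] → overlapped-by → no.
reindex [t=372, t=720] → after → no.
snapshot [t=372, t=488] → after → no.
standup [t=29, t=389] → contains → counts.
Total: 1.

1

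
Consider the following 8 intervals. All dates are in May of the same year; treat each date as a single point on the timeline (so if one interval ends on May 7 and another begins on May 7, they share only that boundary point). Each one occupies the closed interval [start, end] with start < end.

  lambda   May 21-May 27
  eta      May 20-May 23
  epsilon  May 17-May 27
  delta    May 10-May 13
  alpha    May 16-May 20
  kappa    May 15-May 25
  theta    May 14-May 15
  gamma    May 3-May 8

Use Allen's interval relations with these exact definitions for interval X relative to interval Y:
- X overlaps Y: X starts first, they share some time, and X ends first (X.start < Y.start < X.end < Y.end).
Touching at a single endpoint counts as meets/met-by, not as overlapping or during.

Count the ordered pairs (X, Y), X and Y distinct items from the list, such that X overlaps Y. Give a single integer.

Checking all 56 ordered pairs for relation 'overlaps'; matching pairs in alphabetical order:
(alpha, epsilon): alpha overlaps epsilon ✓
(eta, lambda): eta overlaps lambda ✓
(kappa, epsilon): kappa overlaps epsilon ✓
(kappa, lambda): kappa overlaps lambda ✓
Count: 4.

4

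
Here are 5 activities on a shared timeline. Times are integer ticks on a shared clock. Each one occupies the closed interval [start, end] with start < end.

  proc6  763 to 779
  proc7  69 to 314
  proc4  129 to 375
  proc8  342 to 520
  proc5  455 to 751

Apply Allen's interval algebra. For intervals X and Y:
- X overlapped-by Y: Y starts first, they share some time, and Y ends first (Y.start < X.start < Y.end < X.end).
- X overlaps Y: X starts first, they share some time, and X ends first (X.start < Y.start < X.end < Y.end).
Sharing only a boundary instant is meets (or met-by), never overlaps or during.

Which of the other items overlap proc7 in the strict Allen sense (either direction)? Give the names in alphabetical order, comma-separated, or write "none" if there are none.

Target proc7 = [69, 314].
proc4 [129, 375] → overlapped-by → yes.
proc5 [455, 751] → after → no.
proc6 [763, 779] → after → no.
proc8 [342, 520] → after → no.
Result: proc4.

proc4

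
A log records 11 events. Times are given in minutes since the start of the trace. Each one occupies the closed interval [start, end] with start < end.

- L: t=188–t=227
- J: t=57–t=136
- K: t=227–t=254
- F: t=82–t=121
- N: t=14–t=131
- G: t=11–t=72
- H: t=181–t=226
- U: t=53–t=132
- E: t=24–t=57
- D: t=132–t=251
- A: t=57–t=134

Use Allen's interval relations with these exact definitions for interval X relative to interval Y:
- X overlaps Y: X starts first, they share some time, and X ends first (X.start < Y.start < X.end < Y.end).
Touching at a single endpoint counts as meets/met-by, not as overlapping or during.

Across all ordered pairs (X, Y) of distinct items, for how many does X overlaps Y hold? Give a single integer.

14

Checking all 110 ordered pairs for relation 'overlaps'; matching pairs in alphabetical order:
(A, D): A overlaps D ✓
(D, K): D overlaps K ✓
(E, U): E overlaps U ✓
(G, A): G overlaps A ✓
(G, J): G overlaps J ✓
(G, N): G overlaps N ✓
(G, U): G overlaps U ✓
(H, L): H overlaps L ✓
(J, D): J overlaps D ✓
(N, A): N overlaps A ✓
(N, J): N overlaps J ✓
(N, U): N overlaps U ✓
(U, A): U overlaps A ✓
(U, J): U overlaps J ✓
Count: 14.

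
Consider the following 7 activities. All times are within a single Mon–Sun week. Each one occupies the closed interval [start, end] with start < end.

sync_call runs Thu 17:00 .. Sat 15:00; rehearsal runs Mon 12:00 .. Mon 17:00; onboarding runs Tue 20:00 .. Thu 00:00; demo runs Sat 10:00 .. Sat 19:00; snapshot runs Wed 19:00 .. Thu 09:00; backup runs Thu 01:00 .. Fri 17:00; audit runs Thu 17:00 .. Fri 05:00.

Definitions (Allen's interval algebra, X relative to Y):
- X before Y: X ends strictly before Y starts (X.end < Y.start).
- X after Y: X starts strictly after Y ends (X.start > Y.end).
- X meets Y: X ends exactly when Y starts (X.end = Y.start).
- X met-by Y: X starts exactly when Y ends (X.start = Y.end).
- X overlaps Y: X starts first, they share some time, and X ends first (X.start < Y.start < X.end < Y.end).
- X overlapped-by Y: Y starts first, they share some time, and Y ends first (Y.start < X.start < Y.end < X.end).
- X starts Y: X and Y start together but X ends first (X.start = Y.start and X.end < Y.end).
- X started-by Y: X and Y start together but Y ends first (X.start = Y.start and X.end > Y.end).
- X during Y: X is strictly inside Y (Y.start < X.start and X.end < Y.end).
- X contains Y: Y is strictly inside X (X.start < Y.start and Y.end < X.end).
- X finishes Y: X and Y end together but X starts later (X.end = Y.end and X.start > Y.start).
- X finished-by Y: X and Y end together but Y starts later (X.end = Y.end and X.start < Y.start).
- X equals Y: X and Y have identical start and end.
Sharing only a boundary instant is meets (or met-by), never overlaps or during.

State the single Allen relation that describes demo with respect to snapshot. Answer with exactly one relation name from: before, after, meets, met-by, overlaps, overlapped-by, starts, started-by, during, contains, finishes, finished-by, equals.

demo = [Sat 10:00, Sat 19:00]; snapshot = [Wed 19:00, Thu 09:00].
Compare endpoints: demo.start > snapshot.start, demo.start > snapshot.end, demo.end > snapshot.start, demo.end > snapshot.end.
That pattern is 'after'.

after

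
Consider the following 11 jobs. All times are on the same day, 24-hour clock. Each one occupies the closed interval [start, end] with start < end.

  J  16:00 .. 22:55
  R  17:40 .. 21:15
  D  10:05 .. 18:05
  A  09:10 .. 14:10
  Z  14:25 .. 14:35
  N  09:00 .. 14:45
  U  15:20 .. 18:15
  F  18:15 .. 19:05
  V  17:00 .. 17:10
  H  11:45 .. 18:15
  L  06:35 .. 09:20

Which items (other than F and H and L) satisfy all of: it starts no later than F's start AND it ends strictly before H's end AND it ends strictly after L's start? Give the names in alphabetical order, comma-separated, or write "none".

A, D, N, V, Z

Conditions: its start is no later than F's start (X.start <= 18:15) AND its end is strictly before H's end (X.end < 18:15) AND its end is strictly after L's start (X.end > 06:35).
A: start 09:10 <= 18:15? ✓; end 14:10 < 18:15? ✓; end 14:10 > 06:35? ✓ → yes.
D: start 10:05 <= 18:15? ✓; end 18:05 < 18:15? ✓; end 18:05 > 06:35? ✓ → yes.
J: start 16:00 <= 18:15? ✓; end 22:55 < 18:15? ✗; end 22:55 > 06:35? ✓ → no.
N: start 09:00 <= 18:15? ✓; end 14:45 < 18:15? ✓; end 14:45 > 06:35? ✓ → yes.
R: start 17:40 <= 18:15? ✓; end 21:15 < 18:15? ✗; end 21:15 > 06:35? ✓ → no.
U: start 15:20 <= 18:15? ✓; end 18:15 < 18:15? ✗; end 18:15 > 06:35? ✓ → no.
V: start 17:00 <= 18:15? ✓; end 17:10 < 18:15? ✓; end 17:10 > 06:35? ✓ → yes.
Z: start 14:25 <= 18:15? ✓; end 14:35 < 18:15? ✓; end 14:35 > 06:35? ✓ → yes.
Result: A, D, N, V, Z.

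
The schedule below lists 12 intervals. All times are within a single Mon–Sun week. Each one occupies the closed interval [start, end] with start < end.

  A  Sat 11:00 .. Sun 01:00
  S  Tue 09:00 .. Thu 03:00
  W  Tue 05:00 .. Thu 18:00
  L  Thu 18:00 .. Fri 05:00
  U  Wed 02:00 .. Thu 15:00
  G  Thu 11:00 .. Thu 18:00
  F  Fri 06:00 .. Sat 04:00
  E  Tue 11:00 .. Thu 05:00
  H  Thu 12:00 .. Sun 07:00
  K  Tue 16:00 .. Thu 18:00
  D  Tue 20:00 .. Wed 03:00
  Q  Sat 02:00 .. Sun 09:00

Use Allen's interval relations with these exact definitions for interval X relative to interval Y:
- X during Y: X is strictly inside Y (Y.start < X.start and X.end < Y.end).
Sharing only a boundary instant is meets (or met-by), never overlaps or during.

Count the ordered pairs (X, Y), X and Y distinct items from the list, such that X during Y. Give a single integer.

12

Checking all 132 ordered pairs for relation 'during'; matching pairs in alphabetical order:
(A, H): A during H ✓
(A, Q): A during Q ✓
(D, E): D during E ✓
(D, K): D during K ✓
(D, S): D during S ✓
(D, W): D during W ✓
(E, W): E during W ✓
(F, H): F during H ✓
(L, H): L during H ✓
(S, W): S during W ✓
(U, K): U during K ✓
(U, W): U during W ✓
Count: 12.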